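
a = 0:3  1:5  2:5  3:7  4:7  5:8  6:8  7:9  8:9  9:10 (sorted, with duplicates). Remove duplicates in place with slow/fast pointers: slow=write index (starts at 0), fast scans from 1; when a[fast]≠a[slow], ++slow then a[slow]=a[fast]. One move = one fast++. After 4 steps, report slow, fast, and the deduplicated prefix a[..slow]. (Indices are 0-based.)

slow=2, fast=5, prefix=[3, 5, 7]

slow=0 fast=1: a[fast]=5≠a[slow]=3 write a[1]=5, slow++,fast++
slow=1 fast=2: a[fast]=5=a[slow] dup, fast++
slow=1 fast=3: a[fast]=7≠a[slow]=5 write a[2]=7, slow++,fast++
slow=2 fast=4: a[fast]=7=a[slow] dup, fast++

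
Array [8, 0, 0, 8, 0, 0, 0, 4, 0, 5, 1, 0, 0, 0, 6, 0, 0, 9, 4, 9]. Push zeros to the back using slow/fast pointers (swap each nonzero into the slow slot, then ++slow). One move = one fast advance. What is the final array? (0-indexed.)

[8, 8, 4, 5, 1, 6, 9, 4, 9, 0, 0, 0, 0, 0, 0, 0, 0, 0, 0, 0]

slow=0 fast=0: a[fast]=8≠0 swap→a[0]=8, slow++,fast++
slow=1 fast=1: a[fast]=0, fast++
slow=1 fast=2: a[fast]=0, fast++
slow=1 fast=3: a[fast]=8≠0 swap→a[1]=8, slow++,fast++
slow=2 fast=4: a[fast]=0, fast++
slow=2 fast=5: a[fast]=0, fast++
slow=2 fast=6: a[fast]=0, fast++
slow=2 fast=7: a[fast]=4≠0 swap→a[2]=4, slow++,fast++
slow=3 fast=8: a[fast]=0, fast++
slow=3 fast=9: a[fast]=5≠0 swap→a[3]=5, slow++,fast++
slow=4 fast=10: a[fast]=1≠0 swap→a[4]=1, slow++,fast++
slow=5 fast=11: a[fast]=0, fast++
slow=5 fast=12: a[fast]=0, fast++
slow=5 fast=13: a[fast]=0, fast++
slow=5 fast=14: a[fast]=6≠0 swap→a[5]=6, slow++,fast++
slow=6 fast=15: a[fast]=0, fast++
slow=6 fast=16: a[fast]=0, fast++
slow=6 fast=17: a[fast]=9≠0 swap→a[6]=9, slow++,fast++
slow=7 fast=18: a[fast]=4≠0 swap→a[7]=4, slow++,fast++
slow=8 fast=19: a[fast]=9≠0 swap→a[8]=9, slow++,fast++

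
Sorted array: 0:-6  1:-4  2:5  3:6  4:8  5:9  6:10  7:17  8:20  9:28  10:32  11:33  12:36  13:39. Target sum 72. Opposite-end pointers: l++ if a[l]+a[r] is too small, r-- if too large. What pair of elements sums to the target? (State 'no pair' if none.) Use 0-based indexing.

l=0 r=13: -6+39=33 <72, l++
l=1 r=13: -4+39=35 <72, l++
l=2 r=13: 5+39=44 <72, l++
l=3 r=13: 6+39=45 <72, l++
l=4 r=13: 8+39=47 <72, l++
l=5 r=13: 9+39=48 <72, l++
l=6 r=13: 10+39=49 <72, l++
l=7 r=13: 17+39=56 <72, l++
l=8 r=13: 20+39=59 <72, l++
l=9 r=13: 28+39=67 <72, l++
l=10 r=13: 32+39=71 <72, l++
l=11 r=13: 33+39=72, found

(33, 39)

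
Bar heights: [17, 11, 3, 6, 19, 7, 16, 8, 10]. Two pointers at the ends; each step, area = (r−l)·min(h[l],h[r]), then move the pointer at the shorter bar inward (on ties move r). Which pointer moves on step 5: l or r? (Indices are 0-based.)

[0,8] min(17,10)*8=80 best=80 * → r--
[0,7] min(17,8)*7=56 best=80 → r--
[0,6] min(17,16)*6=96 best=96 * → r--
[0,5] min(17,7)*5=35 best=96 → r--
[0,4] min(17,19)*4=68 best=96 → l++

l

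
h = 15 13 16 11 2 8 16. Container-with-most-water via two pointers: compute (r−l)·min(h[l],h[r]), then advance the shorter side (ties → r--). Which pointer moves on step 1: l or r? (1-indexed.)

l=1 r=7: min(15,16)*6=90 best=90 *, l++

l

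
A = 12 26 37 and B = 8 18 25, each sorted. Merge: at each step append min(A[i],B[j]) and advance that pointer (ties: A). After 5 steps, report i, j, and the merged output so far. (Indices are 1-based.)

[i=1,j=1] A[i]=12>B[j]=8 take 8 → j++
[i=1,j=2] A[i]=12<=B[j]=18 take 12 → i++
[i=2,j=2] A[i]=26>B[j]=18 take 18 → j++
[i=2,j=3] A[i]=26>B[j]=25 take 25 → j++
[i=2,j=4] B done, take A[i]=26 → i++

i=3, j=4, merged so far=[8, 12, 18, 25, 26]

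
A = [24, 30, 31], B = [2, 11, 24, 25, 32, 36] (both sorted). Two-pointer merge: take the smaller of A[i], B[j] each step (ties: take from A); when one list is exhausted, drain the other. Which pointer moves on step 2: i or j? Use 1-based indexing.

j

[i=1,j=1] A[i]=24>B[j]=2 take 2 → j++
[i=1,j=2] A[i]=24>B[j]=11 take 11 → j++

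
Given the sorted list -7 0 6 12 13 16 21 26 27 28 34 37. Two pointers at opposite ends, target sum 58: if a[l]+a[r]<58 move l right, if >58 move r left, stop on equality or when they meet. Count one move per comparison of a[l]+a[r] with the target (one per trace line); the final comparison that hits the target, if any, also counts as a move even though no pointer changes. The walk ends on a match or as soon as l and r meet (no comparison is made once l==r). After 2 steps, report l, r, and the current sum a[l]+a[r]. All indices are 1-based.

l=3, r=12, sum=43

l=1 r=12: -7+37=30 <58, l++
l=2 r=12: 0+37=37 <58, l++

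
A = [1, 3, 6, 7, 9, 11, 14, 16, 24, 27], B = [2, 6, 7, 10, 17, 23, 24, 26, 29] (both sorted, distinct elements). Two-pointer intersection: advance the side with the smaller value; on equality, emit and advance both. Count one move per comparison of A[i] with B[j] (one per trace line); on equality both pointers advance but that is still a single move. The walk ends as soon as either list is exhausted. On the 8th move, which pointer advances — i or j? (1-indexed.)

i=1 j=1: 1<2, i++
i=2 j=1: 3>2, j++
i=2 j=2: 3<6, i++
i=3 j=2: 6==6 emit, i++,j++
i=4 j=3: 7==7 emit, i++,j++
i=5 j=4: 9<10, i++
i=6 j=4: 11>10, j++
i=6 j=5: 11<17, i++

i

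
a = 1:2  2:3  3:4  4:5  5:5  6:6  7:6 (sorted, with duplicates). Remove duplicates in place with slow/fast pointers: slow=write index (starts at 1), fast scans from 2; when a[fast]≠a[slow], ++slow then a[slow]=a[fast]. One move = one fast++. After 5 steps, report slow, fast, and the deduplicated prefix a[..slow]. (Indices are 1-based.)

slow=5, fast=7, prefix=[2, 3, 4, 5, 6]

slow=1 fast=2: a[fast]=3≠a[slow]=2 write a[2]=3, slow++,fast++
slow=2 fast=3: a[fast]=4≠a[slow]=3 write a[3]=4, slow++,fast++
slow=3 fast=4: a[fast]=5≠a[slow]=4 write a[4]=5, slow++,fast++
slow=4 fast=5: a[fast]=5=a[slow] dup, fast++
slow=4 fast=6: a[fast]=6≠a[slow]=5 write a[5]=6, slow++,fast++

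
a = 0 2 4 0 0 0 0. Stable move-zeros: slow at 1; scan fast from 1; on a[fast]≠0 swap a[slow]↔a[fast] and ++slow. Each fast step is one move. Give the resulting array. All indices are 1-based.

[2, 4, 0, 0, 0, 0, 0]

slow=1 fast=1: a[fast]=0, fast++
slow=1 fast=2: a[fast]=2≠0 swap→a[1]=2, slow++,fast++
slow=2 fast=3: a[fast]=4≠0 swap→a[2]=4, slow++,fast++
slow=3 fast=4: a[fast]=0, fast++
slow=3 fast=5: a[fast]=0, fast++
slow=3 fast=6: a[fast]=0, fast++
slow=3 fast=7: a[fast]=0, fast++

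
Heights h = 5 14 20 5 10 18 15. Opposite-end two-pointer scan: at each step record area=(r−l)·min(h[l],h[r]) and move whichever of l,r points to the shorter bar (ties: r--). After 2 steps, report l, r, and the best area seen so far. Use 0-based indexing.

l=0 r=6: min(5,15)*6=30 best=30 *, l++
l=1 r=6: min(14,15)*5=70 best=70 *, l++

l=2, r=6, best area=70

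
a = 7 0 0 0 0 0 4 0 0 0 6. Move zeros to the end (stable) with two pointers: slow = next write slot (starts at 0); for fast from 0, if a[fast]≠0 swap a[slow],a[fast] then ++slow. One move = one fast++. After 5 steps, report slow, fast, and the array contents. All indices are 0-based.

slow=1, fast=5, a=[7, 0, 0, 0, 0, 0, 4, 0, 0, 0, 6]

slow=0 fast=0: a[fast]=7≠0 swap→a[0]=7, slow++,fast++
slow=1 fast=1: a[fast]=0, fast++
slow=1 fast=2: a[fast]=0, fast++
slow=1 fast=3: a[fast]=0, fast++
slow=1 fast=4: a[fast]=0, fast++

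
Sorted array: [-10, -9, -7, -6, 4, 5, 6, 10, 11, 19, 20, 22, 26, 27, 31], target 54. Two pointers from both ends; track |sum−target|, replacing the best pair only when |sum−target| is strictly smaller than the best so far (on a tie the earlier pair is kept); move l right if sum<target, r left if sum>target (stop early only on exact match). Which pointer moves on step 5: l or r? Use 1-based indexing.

l

l=1 r=15: -10+31=21 d=33 *, l++
l=2 r=15: -9+31=22 d=32 *, l++
l=3 r=15: -7+31=24 d=30 *, l++
l=4 r=15: -6+31=25 d=29 *, l++
l=5 r=15: 4+31=35 d=19 *, l++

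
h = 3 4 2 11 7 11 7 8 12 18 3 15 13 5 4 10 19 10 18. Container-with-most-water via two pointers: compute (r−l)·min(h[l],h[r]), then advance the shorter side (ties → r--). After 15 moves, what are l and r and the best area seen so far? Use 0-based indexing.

l=0 r=18: min(3,18)*18=54 best=54 *, l++
l=1 r=18: min(4,18)*17=68 best=68 *, l++
l=2 r=18: min(2,18)*16=32 best=68, l++
l=3 r=18: min(11,18)*15=165 best=165 *, l++
l=4 r=18: min(7,18)*14=98 best=165, l++
l=5 r=18: min(11,18)*13=143 best=165, l++
l=6 r=18: min(7,18)*12=84 best=165, l++
l=7 r=18: min(8,18)*11=88 best=165, l++
l=8 r=18: min(12,18)*10=120 best=165, l++
l=9 r=18: min(18,18)*9=162 best=165, r--
l=9 r=17: min(18,10)*8=80 best=165, r--
l=9 r=16: min(18,19)*7=126 best=165, l++
l=10 r=16: min(3,19)*6=18 best=165, l++
l=11 r=16: min(15,19)*5=75 best=165, l++
l=12 r=16: min(13,19)*4=52 best=165, l++

l=13, r=16, best area=165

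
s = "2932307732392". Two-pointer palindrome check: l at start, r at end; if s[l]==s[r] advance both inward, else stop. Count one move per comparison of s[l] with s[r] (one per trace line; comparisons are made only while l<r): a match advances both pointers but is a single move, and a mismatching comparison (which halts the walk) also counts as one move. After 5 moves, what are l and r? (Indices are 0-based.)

[0,12] '2'=='2' → l++,r--
[1,11] '9'=='9' → l++,r--
[2,10] '3'=='3' → l++,r--
[3,9] '2'=='2' → l++,r--
[4,8] '3'=='3' → l++,r--

l=5, r=7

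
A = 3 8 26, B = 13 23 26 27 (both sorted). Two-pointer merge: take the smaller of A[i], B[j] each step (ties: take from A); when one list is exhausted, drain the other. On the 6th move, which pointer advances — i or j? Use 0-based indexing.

i=0 j=0: A[i]=3<=B[j]=13 take 3, i++
i=1 j=0: A[i]=8<=B[j]=13 take 8, i++
i=2 j=0: A[i]=26>B[j]=13 take 13, j++
i=2 j=1: A[i]=26>B[j]=23 take 23, j++
i=2 j=2: A[i]=26<=B[j]=26 take 26, i++
i=3 j=2: A done, take B[j]=26, j++

j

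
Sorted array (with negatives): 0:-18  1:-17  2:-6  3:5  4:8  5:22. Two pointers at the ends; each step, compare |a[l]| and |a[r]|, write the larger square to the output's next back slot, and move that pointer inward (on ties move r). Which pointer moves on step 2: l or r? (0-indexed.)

l=0 r=5: |-18|<=|22| out[5]=484, r--
l=0 r=4: |-18|>|8| out[4]=324, l++

l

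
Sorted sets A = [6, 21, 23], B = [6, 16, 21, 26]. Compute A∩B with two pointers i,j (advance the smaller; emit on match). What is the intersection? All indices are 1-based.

i=1 j=1: 6==6 emit, i++,j++
i=2 j=2: 21>16, j++
i=2 j=3: 21==21 emit, i++,j++
i=3 j=4: 23<26, i++

intersection = [6, 21]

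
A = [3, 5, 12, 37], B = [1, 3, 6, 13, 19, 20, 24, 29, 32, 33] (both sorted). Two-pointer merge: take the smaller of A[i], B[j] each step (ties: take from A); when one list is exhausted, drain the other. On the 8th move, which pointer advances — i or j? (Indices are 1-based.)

i=1 j=1: A[i]=3>B[j]=1 take 1, j++
i=1 j=2: A[i]=3<=B[j]=3 take 3, i++
i=2 j=2: A[i]=5>B[j]=3 take 3, j++
i=2 j=3: A[i]=5<=B[j]=6 take 5, i++
i=3 j=3: A[i]=12>B[j]=6 take 6, j++
i=3 j=4: A[i]=12<=B[j]=13 take 12, i++
i=4 j=4: A[i]=37>B[j]=13 take 13, j++
i=4 j=5: A[i]=37>B[j]=19 take 19, j++

j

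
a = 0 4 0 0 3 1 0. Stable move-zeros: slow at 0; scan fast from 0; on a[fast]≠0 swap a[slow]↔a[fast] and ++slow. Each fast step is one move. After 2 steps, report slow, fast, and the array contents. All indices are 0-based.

slow=0 fast=0: a[fast]=0, fast++
slow=0 fast=1: a[fast]=4≠0 swap→a[0]=4, slow++,fast++

slow=1, fast=2, a=[4, 0, 0, 0, 3, 1, 0]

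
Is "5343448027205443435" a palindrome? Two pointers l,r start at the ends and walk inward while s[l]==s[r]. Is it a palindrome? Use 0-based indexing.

[0,18] '5'=='5' → l++,r--
[1,17] '3'=='3' → l++,r--
[2,16] '4'=='4' → l++,r--
[3,15] '3'=='3' → l++,r--
[4,14] '4'=='4' → l++,r--
[5,13] '4'=='4' → l++,r--
[6,12] '8'!='5' → stop

not a palindrome (mismatch at 6,12)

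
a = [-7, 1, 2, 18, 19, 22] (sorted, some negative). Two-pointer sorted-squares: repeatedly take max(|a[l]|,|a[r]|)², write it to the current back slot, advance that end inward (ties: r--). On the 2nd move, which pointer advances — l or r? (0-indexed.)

r

[0,5] |-7|<=|22| out[5]=484 → r--
[0,4] |-7|<=|19| out[4]=361 → r--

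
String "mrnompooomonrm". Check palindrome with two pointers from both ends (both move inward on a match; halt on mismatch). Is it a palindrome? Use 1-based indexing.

not a palindrome (mismatch at 6,9)

l=1 r=14: 'm'=='m', l++,r--
l=2 r=13: 'r'=='r', l++,r--
l=3 r=12: 'n'=='n', l++,r--
l=4 r=11: 'o'=='o', l++,r--
l=5 r=10: 'm'=='m', l++,r--
l=6 r=9: 'p'!='o', stop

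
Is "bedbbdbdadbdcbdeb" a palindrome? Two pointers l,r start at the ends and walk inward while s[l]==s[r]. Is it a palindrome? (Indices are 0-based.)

not a palindrome (mismatch at 4,12)

[0,16] 'b'=='b' → l++,r--
[1,15] 'e'=='e' → l++,r--
[2,14] 'd'=='d' → l++,r--
[3,13] 'b'=='b' → l++,r--
[4,12] 'b'!='c' → stop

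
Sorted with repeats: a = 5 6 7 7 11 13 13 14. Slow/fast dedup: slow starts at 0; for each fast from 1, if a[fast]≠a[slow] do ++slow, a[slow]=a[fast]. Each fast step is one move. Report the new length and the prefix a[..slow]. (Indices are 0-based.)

length 6; prefix = [5, 6, 7, 11, 13, 14]

(s=0,f=1) a[fast]=6≠a[slow]=5 write a[1]=6 → slow++,fast++
(s=1,f=2) a[fast]=7≠a[slow]=6 write a[2]=7 → slow++,fast++
(s=2,f=3) a[fast]=7=a[slow] dup → fast++
(s=2,f=4) a[fast]=11≠a[slow]=7 write a[3]=11 → slow++,fast++
(s=3,f=5) a[fast]=13≠a[slow]=11 write a[4]=13 → slow++,fast++
(s=4,f=6) a[fast]=13=a[slow] dup → fast++
(s=4,f=7) a[fast]=14≠a[slow]=13 write a[5]=14 → slow++,fast++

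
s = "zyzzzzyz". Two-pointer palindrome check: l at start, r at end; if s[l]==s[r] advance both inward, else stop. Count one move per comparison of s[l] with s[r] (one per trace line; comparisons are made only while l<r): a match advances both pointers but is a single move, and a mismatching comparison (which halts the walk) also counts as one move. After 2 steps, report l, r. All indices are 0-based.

[0,7] 'z'=='z' → l++,r--
[1,6] 'y'=='y' → l++,r--

l=2, r=5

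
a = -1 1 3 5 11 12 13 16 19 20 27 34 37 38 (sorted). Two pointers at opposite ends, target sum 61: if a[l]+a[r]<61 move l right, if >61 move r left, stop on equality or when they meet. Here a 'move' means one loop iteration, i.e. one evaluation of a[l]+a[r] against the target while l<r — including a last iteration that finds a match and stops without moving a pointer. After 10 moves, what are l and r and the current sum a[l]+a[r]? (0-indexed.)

l=10, r=13, sum=65

[0,13] -1+38=37 <61 → l++
[1,13] 1+38=39 <61 → l++
[2,13] 3+38=41 <61 → l++
[3,13] 5+38=43 <61 → l++
[4,13] 11+38=49 <61 → l++
[5,13] 12+38=50 <61 → l++
[6,13] 13+38=51 <61 → l++
[7,13] 16+38=54 <61 → l++
[8,13] 19+38=57 <61 → l++
[9,13] 20+38=58 <61 → l++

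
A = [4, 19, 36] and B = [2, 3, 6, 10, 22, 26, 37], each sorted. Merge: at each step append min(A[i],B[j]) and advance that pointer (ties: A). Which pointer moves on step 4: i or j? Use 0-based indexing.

i=0 j=0: A[i]=4>B[j]=2 take 2, j++
i=0 j=1: A[i]=4>B[j]=3 take 3, j++
i=0 j=2: A[i]=4<=B[j]=6 take 4, i++
i=1 j=2: A[i]=19>B[j]=6 take 6, j++

j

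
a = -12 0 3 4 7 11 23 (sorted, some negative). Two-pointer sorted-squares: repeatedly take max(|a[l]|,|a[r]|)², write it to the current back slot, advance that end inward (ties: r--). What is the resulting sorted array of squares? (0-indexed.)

[0, 9, 16, 49, 121, 144, 529]

[0,6] |-12|<=|23| out[6]=529 → r--
[0,5] |-12|>|11| out[5]=144 → l++
[1,5] |0|<=|11| out[4]=121 → r--
[1,4] |0|<=|7| out[3]=49 → r--
[1,3] |0|<=|4| out[2]=16 → r--
[1,2] |0|<=|3| out[1]=9 → r--
[1,1] |0|<=|0| out[0]=0 → r--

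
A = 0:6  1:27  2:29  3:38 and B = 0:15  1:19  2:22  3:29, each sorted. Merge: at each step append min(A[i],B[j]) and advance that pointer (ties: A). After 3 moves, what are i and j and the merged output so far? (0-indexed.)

[i=0,j=0] A[i]=6<=B[j]=15 take 6 → i++
[i=1,j=0] A[i]=27>B[j]=15 take 15 → j++
[i=1,j=1] A[i]=27>B[j]=19 take 19 → j++

i=1, j=2, merged so far=[6, 15, 19]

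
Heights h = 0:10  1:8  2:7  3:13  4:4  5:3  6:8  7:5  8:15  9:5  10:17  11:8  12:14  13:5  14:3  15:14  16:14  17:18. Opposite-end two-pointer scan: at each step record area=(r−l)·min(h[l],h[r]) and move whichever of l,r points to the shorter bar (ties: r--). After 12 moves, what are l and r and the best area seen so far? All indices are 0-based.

l=12, r=17, best area=182

[0,17] min(10,18)*17=170 best=170 * → l++
[1,17] min(8,18)*16=128 best=170 → l++
[2,17] min(7,18)*15=105 best=170 → l++
[3,17] min(13,18)*14=182 best=182 * → l++
[4,17] min(4,18)*13=52 best=182 → l++
[5,17] min(3,18)*12=36 best=182 → l++
[6,17] min(8,18)*11=88 best=182 → l++
[7,17] min(5,18)*10=50 best=182 → l++
[8,17] min(15,18)*9=135 best=182 → l++
[9,17] min(5,18)*8=40 best=182 → l++
[10,17] min(17,18)*7=119 best=182 → l++
[11,17] min(8,18)*6=48 best=182 → l++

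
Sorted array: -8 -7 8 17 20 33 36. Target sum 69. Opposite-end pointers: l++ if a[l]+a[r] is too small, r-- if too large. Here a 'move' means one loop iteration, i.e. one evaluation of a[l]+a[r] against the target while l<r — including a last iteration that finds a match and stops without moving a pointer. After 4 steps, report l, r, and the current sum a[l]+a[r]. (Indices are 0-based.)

l=0 r=6: -8+36=28 <69, l++
l=1 r=6: -7+36=29 <69, l++
l=2 r=6: 8+36=44 <69, l++
l=3 r=6: 17+36=53 <69, l++

l=4, r=6, sum=56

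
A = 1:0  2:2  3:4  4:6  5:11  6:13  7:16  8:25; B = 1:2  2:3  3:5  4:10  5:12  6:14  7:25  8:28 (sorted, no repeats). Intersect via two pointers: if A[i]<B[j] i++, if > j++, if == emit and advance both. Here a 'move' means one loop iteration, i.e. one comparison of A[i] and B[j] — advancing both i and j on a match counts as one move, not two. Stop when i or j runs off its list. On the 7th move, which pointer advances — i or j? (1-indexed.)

i=1 j=1: 0<2, i++
i=2 j=1: 2==2 emit, i++,j++
i=3 j=2: 4>3, j++
i=3 j=3: 4<5, i++
i=4 j=3: 6>5, j++
i=4 j=4: 6<10, i++
i=5 j=4: 11>10, j++

j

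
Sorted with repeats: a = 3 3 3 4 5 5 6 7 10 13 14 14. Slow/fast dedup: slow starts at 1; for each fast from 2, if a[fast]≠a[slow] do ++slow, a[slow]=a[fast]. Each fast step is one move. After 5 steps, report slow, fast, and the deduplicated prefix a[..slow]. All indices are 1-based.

slow=1 fast=2: a[fast]=3=a[slow] dup, fast++
slow=1 fast=3: a[fast]=3=a[slow] dup, fast++
slow=1 fast=4: a[fast]=4≠a[slow]=3 write a[2]=4, slow++,fast++
slow=2 fast=5: a[fast]=5≠a[slow]=4 write a[3]=5, slow++,fast++
slow=3 fast=6: a[fast]=5=a[slow] dup, fast++

slow=3, fast=7, prefix=[3, 4, 5]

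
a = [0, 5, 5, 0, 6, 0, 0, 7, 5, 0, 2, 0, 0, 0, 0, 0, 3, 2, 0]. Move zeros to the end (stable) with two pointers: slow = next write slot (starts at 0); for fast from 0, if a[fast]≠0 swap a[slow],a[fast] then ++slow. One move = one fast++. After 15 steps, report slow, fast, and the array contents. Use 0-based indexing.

slow=6, fast=15, a=[5, 5, 6, 7, 5, 2, 0, 0, 0, 0, 0, 0, 0, 0, 0, 0, 3, 2, 0]

slow=0 fast=0: a[fast]=0, fast++
slow=0 fast=1: a[fast]=5≠0 swap→a[0]=5, slow++,fast++
slow=1 fast=2: a[fast]=5≠0 swap→a[1]=5, slow++,fast++
slow=2 fast=3: a[fast]=0, fast++
slow=2 fast=4: a[fast]=6≠0 swap→a[2]=6, slow++,fast++
slow=3 fast=5: a[fast]=0, fast++
slow=3 fast=6: a[fast]=0, fast++
slow=3 fast=7: a[fast]=7≠0 swap→a[3]=7, slow++,fast++
slow=4 fast=8: a[fast]=5≠0 swap→a[4]=5, slow++,fast++
slow=5 fast=9: a[fast]=0, fast++
slow=5 fast=10: a[fast]=2≠0 swap→a[5]=2, slow++,fast++
slow=6 fast=11: a[fast]=0, fast++
slow=6 fast=12: a[fast]=0, fast++
slow=6 fast=13: a[fast]=0, fast++
slow=6 fast=14: a[fast]=0, fast++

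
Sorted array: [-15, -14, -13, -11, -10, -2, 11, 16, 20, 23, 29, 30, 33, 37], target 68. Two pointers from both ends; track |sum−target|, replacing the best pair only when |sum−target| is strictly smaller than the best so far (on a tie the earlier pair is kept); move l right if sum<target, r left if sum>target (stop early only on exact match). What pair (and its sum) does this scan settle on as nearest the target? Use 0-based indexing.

[0,13] -15+37=22 d=46 * → l++
[1,13] -14+37=23 d=45 * → l++
[2,13] -13+37=24 d=44 * → l++
[3,13] -11+37=26 d=42 * → l++
[4,13] -10+37=27 d=41 * → l++
[5,13] -2+37=35 d=33 * → l++
[6,13] 11+37=48 d=20 * → l++
[7,13] 16+37=53 d=15 * → l++
[8,13] 20+37=57 d=11 * → l++
[9,13] 23+37=60 d=8 * → l++
[10,13] 29+37=66 d=2 * → l++
[11,13] 30+37=67 d=1 * → l++
[12,13] 33+37=70 d=2 → r--

pair (30, 37) with sum 67 (|Δ|=1)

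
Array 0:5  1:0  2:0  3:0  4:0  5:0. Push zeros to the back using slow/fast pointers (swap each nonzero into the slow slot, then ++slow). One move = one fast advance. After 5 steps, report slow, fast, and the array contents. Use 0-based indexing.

slow=1, fast=5, a=[5, 0, 0, 0, 0, 0]

(s=0,f=0) a[fast]=5≠0 swap→a[0]=5 → slow++,fast++
(s=1,f=1) a[fast]=0 → fast++
(s=1,f=2) a[fast]=0 → fast++
(s=1,f=3) a[fast]=0 → fast++
(s=1,f=4) a[fast]=0 → fast++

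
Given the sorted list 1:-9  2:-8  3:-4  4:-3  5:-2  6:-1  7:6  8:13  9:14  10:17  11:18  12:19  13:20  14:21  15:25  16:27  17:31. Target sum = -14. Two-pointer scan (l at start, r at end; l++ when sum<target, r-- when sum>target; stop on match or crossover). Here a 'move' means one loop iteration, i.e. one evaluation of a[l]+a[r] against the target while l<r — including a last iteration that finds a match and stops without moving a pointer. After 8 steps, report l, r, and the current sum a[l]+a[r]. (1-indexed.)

l=1, r=9, sum=5

[1,17] -9+31=22 >-14 → r--
[1,16] -9+27=18 >-14 → r--
[1,15] -9+25=16 >-14 → r--
[1,14] -9+21=12 >-14 → r--
[1,13] -9+20=11 >-14 → r--
[1,12] -9+19=10 >-14 → r--
[1,11] -9+18=9 >-14 → r--
[1,10] -9+17=8 >-14 → r--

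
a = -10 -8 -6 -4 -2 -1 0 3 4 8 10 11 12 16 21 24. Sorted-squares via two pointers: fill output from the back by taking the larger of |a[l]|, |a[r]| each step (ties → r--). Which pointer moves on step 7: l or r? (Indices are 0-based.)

l

[0,15] |-10|<=|24| out[15]=576 → r--
[0,14] |-10|<=|21| out[14]=441 → r--
[0,13] |-10|<=|16| out[13]=256 → r--
[0,12] |-10|<=|12| out[12]=144 → r--
[0,11] |-10|<=|11| out[11]=121 → r--
[0,10] |-10|<=|10| out[10]=100 → r--
[0,9] |-10|>|8| out[9]=100 → l++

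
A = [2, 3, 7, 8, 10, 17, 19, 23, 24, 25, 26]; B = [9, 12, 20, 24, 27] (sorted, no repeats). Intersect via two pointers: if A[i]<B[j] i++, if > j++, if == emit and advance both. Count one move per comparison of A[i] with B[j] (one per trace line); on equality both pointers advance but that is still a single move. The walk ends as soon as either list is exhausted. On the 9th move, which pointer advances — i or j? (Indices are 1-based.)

i

[i=1,j=1] 2<9 → i++
[i=2,j=1] 3<9 → i++
[i=3,j=1] 7<9 → i++
[i=4,j=1] 8<9 → i++
[i=5,j=1] 10>9 → j++
[i=5,j=2] 10<12 → i++
[i=6,j=2] 17>12 → j++
[i=6,j=3] 17<20 → i++
[i=7,j=3] 19<20 → i++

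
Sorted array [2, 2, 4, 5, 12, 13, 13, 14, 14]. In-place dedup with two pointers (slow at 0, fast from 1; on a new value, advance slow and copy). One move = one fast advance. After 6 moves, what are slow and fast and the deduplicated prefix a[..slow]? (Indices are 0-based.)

slow=4, fast=7, prefix=[2, 4, 5, 12, 13]

(s=0,f=1) a[fast]=2=a[slow] dup → fast++
(s=0,f=2) a[fast]=4≠a[slow]=2 write a[1]=4 → slow++,fast++
(s=1,f=3) a[fast]=5≠a[slow]=4 write a[2]=5 → slow++,fast++
(s=2,f=4) a[fast]=12≠a[slow]=5 write a[3]=12 → slow++,fast++
(s=3,f=5) a[fast]=13≠a[slow]=12 write a[4]=13 → slow++,fast++
(s=4,f=6) a[fast]=13=a[slow] dup → fast++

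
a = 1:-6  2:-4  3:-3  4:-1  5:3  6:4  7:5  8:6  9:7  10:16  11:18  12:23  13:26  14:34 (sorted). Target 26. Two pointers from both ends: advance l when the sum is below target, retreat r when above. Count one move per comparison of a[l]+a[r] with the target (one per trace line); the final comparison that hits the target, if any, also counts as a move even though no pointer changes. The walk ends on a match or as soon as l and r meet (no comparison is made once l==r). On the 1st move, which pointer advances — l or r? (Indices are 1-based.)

r

[1,14] -6+34=28 >26 → r--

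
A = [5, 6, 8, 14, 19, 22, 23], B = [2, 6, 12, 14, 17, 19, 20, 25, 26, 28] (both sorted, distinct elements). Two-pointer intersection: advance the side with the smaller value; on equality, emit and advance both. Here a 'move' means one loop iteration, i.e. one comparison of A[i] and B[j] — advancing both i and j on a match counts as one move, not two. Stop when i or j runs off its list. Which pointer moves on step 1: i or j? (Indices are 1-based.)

j

i=1 j=1: 5>2, j++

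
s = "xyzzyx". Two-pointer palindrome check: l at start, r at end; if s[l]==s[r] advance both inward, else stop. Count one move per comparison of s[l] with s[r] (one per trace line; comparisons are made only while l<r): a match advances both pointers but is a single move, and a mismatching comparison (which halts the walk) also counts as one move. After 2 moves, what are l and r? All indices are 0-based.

l=0 r=5: 'x'=='x', l++,r--
l=1 r=4: 'y'=='y', l++,r--

l=2, r=3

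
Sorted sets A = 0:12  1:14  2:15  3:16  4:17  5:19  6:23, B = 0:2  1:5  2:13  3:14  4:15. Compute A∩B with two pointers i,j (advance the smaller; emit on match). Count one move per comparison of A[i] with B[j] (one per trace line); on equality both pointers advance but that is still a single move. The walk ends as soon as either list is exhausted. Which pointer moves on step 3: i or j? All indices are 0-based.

[i=0,j=0] 12>2 → j++
[i=0,j=1] 12>5 → j++
[i=0,j=2] 12<13 → i++

i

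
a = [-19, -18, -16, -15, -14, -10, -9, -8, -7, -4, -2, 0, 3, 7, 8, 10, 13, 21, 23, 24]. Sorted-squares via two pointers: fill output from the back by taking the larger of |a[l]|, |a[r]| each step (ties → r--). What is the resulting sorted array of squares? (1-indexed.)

[1,20] |-19|<=|24| out[20]=576 → r--
[1,19] |-19|<=|23| out[19]=529 → r--
[1,18] |-19|<=|21| out[18]=441 → r--
[1,17] |-19|>|13| out[17]=361 → l++
[2,17] |-18|>|13| out[16]=324 → l++
[3,17] |-16|>|13| out[15]=256 → l++
[4,17] |-15|>|13| out[14]=225 → l++
[5,17] |-14|>|13| out[13]=196 → l++
[6,17] |-10|<=|13| out[12]=169 → r--
[6,16] |-10|<=|10| out[11]=100 → r--
[6,15] |-10|>|8| out[10]=100 → l++
[7,15] |-9|>|8| out[9]=81 → l++
[8,15] |-8|<=|8| out[8]=64 → r--
[8,14] |-8|>|7| out[7]=64 → l++
[9,14] |-7|<=|7| out[6]=49 → r--
[9,13] |-7|>|3| out[5]=49 → l++
[10,13] |-4|>|3| out[4]=16 → l++
[11,13] |-2|<=|3| out[3]=9 → r--
[11,12] |-2|>|0| out[2]=4 → l++
[12,12] |0|<=|0| out[1]=0 → r--

[0, 4, 9, 16, 49, 49, 64, 64, 81, 100, 100, 169, 196, 225, 256, 324, 361, 441, 529, 576]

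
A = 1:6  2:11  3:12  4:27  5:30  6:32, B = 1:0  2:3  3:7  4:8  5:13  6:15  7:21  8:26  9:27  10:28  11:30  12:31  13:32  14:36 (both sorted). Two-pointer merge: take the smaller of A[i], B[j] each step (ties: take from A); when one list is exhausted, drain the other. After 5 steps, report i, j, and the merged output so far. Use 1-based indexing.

i=2, j=5, merged so far=[0, 3, 6, 7, 8]

i=1 j=1: A[i]=6>B[j]=0 take 0, j++
i=1 j=2: A[i]=6>B[j]=3 take 3, j++
i=1 j=3: A[i]=6<=B[j]=7 take 6, i++
i=2 j=3: A[i]=11>B[j]=7 take 7, j++
i=2 j=4: A[i]=11>B[j]=8 take 8, j++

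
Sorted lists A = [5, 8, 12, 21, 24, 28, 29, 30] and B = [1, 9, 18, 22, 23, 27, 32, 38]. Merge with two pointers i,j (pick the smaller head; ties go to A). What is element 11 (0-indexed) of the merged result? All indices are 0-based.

merged[11] = 28

i=0 j=0: A[i]=5>B[j]=1 take 1, j++
i=0 j=1: A[i]=5<=B[j]=9 take 5, i++
i=1 j=1: A[i]=8<=B[j]=9 take 8, i++
i=2 j=1: A[i]=12>B[j]=9 take 9, j++
i=2 j=2: A[i]=12<=B[j]=18 take 12, i++
i=3 j=2: A[i]=21>B[j]=18 take 18, j++
i=3 j=3: A[i]=21<=B[j]=22 take 21, i++
i=4 j=3: A[i]=24>B[j]=22 take 22, j++
i=4 j=4: A[i]=24>B[j]=23 take 23, j++
i=4 j=5: A[i]=24<=B[j]=27 take 24, i++
i=5 j=5: A[i]=28>B[j]=27 take 27, j++
i=5 j=6: A[i]=28<=B[j]=32 take 28, i++
i=6 j=6: A[i]=29<=B[j]=32 take 29, i++
i=7 j=6: A[i]=30<=B[j]=32 take 30, i++
i=8 j=6: A done, take B[j]=32, j++
i=8 j=7: A done, take B[j]=38, j++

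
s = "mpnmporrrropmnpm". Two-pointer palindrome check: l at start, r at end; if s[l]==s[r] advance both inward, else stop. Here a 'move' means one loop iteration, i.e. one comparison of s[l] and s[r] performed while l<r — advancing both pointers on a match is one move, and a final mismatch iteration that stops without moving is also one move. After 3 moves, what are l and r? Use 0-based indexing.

l=3, r=12

[0,15] 'm'=='m' → l++,r--
[1,14] 'p'=='p' → l++,r--
[2,13] 'n'=='n' → l++,r--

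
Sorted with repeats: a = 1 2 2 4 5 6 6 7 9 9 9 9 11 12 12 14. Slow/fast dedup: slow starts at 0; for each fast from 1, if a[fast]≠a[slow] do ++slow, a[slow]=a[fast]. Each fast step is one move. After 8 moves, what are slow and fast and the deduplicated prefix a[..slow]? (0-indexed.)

slow=6, fast=9, prefix=[1, 2, 4, 5, 6, 7, 9]

(s=0,f=1) a[fast]=2≠a[slow]=1 write a[1]=2 → slow++,fast++
(s=1,f=2) a[fast]=2=a[slow] dup → fast++
(s=1,f=3) a[fast]=4≠a[slow]=2 write a[2]=4 → slow++,fast++
(s=2,f=4) a[fast]=5≠a[slow]=4 write a[3]=5 → slow++,fast++
(s=3,f=5) a[fast]=6≠a[slow]=5 write a[4]=6 → slow++,fast++
(s=4,f=6) a[fast]=6=a[slow] dup → fast++
(s=4,f=7) a[fast]=7≠a[slow]=6 write a[5]=7 → slow++,fast++
(s=5,f=8) a[fast]=9≠a[slow]=7 write a[6]=9 → slow++,fast++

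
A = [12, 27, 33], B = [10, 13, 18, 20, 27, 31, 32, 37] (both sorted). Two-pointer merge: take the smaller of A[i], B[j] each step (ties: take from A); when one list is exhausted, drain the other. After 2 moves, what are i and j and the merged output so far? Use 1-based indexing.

i=2, j=2, merged so far=[10, 12]

[i=1,j=1] A[i]=12>B[j]=10 take 10 → j++
[i=1,j=2] A[i]=12<=B[j]=13 take 12 → i++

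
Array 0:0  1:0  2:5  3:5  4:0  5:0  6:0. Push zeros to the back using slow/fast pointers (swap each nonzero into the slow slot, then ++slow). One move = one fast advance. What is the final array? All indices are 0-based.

(s=0,f=0) a[fast]=0 → fast++
(s=0,f=1) a[fast]=0 → fast++
(s=0,f=2) a[fast]=5≠0 swap→a[0]=5 → slow++,fast++
(s=1,f=3) a[fast]=5≠0 swap→a[1]=5 → slow++,fast++
(s=2,f=4) a[fast]=0 → fast++
(s=2,f=5) a[fast]=0 → fast++
(s=2,f=6) a[fast]=0 → fast++

[5, 5, 0, 0, 0, 0, 0]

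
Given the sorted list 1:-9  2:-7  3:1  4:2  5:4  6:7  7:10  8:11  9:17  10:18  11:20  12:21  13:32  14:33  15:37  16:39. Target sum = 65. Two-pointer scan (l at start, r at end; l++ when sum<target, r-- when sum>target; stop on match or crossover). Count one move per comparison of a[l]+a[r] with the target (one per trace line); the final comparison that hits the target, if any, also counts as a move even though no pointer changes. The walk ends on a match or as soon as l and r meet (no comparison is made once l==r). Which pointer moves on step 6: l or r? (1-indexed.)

l

l=1 r=16: -9+39=30 <65, l++
l=2 r=16: -7+39=32 <65, l++
l=3 r=16: 1+39=40 <65, l++
l=4 r=16: 2+39=41 <65, l++
l=5 r=16: 4+39=43 <65, l++
l=6 r=16: 7+39=46 <65, l++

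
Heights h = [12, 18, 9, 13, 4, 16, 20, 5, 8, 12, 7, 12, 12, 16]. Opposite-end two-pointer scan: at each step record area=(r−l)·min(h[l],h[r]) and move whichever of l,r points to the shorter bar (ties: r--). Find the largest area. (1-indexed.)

max area = 192

l=1 r=14: min(12,16)*13=156 best=156 *, l++
l=2 r=14: min(18,16)*12=192 best=192 *, r--
l=2 r=13: min(18,12)*11=132 best=192, r--
l=2 r=12: min(18,12)*10=120 best=192, r--
l=2 r=11: min(18,7)*9=63 best=192, r--
l=2 r=10: min(18,12)*8=96 best=192, r--
l=2 r=9: min(18,8)*7=56 best=192, r--
l=2 r=8: min(18,5)*6=30 best=192, r--
l=2 r=7: min(18,20)*5=90 best=192, l++
l=3 r=7: min(9,20)*4=36 best=192, l++
l=4 r=7: min(13,20)*3=39 best=192, l++
l=5 r=7: min(4,20)*2=8 best=192, l++
l=6 r=7: min(16,20)*1=16 best=192, l++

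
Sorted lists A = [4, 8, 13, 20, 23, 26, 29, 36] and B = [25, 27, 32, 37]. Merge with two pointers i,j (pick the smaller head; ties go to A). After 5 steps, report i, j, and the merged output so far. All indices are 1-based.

i=1 j=1: A[i]=4<=B[j]=25 take 4, i++
i=2 j=1: A[i]=8<=B[j]=25 take 8, i++
i=3 j=1: A[i]=13<=B[j]=25 take 13, i++
i=4 j=1: A[i]=20<=B[j]=25 take 20, i++
i=5 j=1: A[i]=23<=B[j]=25 take 23, i++

i=6, j=1, merged so far=[4, 8, 13, 20, 23]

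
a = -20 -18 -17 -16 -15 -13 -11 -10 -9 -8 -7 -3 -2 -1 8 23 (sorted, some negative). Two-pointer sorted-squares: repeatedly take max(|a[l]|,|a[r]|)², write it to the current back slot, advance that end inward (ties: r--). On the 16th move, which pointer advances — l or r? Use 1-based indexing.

[1,16] |-20|<=|23| out[16]=529 → r--
[1,15] |-20|>|8| out[15]=400 → l++
[2,15] |-18|>|8| out[14]=324 → l++
[3,15] |-17|>|8| out[13]=289 → l++
[4,15] |-16|>|8| out[12]=256 → l++
[5,15] |-15|>|8| out[11]=225 → l++
[6,15] |-13|>|8| out[10]=169 → l++
[7,15] |-11|>|8| out[9]=121 → l++
[8,15] |-10|>|8| out[8]=100 → l++
[9,15] |-9|>|8| out[7]=81 → l++
[10,15] |-8|<=|8| out[6]=64 → r--
[10,14] |-8|>|-1| out[5]=64 → l++
[11,14] |-7|>|-1| out[4]=49 → l++
[12,14] |-3|>|-1| out[3]=9 → l++
[13,14] |-2|>|-1| out[2]=4 → l++
[14,14] |-1|<=|-1| out[1]=1 → r--

r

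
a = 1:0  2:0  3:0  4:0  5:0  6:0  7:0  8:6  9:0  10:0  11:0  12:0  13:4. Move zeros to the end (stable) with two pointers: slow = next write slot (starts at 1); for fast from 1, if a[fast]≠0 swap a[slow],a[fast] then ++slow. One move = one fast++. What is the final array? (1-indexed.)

(s=1,f=1) a[fast]=0 → fast++
(s=1,f=2) a[fast]=0 → fast++
(s=1,f=3) a[fast]=0 → fast++
(s=1,f=4) a[fast]=0 → fast++
(s=1,f=5) a[fast]=0 → fast++
(s=1,f=6) a[fast]=0 → fast++
(s=1,f=7) a[fast]=0 → fast++
(s=1,f=8) a[fast]=6≠0 swap→a[1]=6 → slow++,fast++
(s=2,f=9) a[fast]=0 → fast++
(s=2,f=10) a[fast]=0 → fast++
(s=2,f=11) a[fast]=0 → fast++
(s=2,f=12) a[fast]=0 → fast++
(s=2,f=13) a[fast]=4≠0 swap→a[2]=4 → slow++,fast++

[6, 4, 0, 0, 0, 0, 0, 0, 0, 0, 0, 0, 0]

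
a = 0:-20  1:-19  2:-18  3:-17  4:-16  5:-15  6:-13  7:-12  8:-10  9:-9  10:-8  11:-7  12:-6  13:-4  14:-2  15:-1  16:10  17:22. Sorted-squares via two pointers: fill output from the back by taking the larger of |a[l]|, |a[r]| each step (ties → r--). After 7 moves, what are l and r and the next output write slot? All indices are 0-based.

l=0 r=17: |-20|<=|22| out[17]=484, r--
l=0 r=16: |-20|>|10| out[16]=400, l++
l=1 r=16: |-19|>|10| out[15]=361, l++
l=2 r=16: |-18|>|10| out[14]=324, l++
l=3 r=16: |-17|>|10| out[13]=289, l++
l=4 r=16: |-16|>|10| out[12]=256, l++
l=5 r=16: |-15|>|10| out[11]=225, l++

l=6, r=16, next write slot=10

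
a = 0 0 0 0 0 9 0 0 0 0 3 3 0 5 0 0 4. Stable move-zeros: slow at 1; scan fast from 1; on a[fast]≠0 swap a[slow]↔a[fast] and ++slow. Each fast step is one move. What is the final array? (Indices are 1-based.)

[9, 3, 3, 5, 4, 0, 0, 0, 0, 0, 0, 0, 0, 0, 0, 0, 0]

(s=1,f=1) a[fast]=0 → fast++
(s=1,f=2) a[fast]=0 → fast++
(s=1,f=3) a[fast]=0 → fast++
(s=1,f=4) a[fast]=0 → fast++
(s=1,f=5) a[fast]=0 → fast++
(s=1,f=6) a[fast]=9≠0 swap→a[1]=9 → slow++,fast++
(s=2,f=7) a[fast]=0 → fast++
(s=2,f=8) a[fast]=0 → fast++
(s=2,f=9) a[fast]=0 → fast++
(s=2,f=10) a[fast]=0 → fast++
(s=2,f=11) a[fast]=3≠0 swap→a[2]=3 → slow++,fast++
(s=3,f=12) a[fast]=3≠0 swap→a[3]=3 → slow++,fast++
(s=4,f=13) a[fast]=0 → fast++
(s=4,f=14) a[fast]=5≠0 swap→a[4]=5 → slow++,fast++
(s=5,f=15) a[fast]=0 → fast++
(s=5,f=16) a[fast]=0 → fast++
(s=5,f=17) a[fast]=4≠0 swap→a[5]=4 → slow++,fast++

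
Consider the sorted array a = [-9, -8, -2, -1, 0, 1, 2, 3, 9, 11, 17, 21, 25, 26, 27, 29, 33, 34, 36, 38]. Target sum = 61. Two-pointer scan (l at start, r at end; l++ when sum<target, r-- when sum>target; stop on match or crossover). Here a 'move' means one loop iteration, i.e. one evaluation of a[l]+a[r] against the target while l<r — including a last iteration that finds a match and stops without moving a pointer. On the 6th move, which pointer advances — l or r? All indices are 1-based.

l

[1,20] -9+38=29 <61 → l++
[2,20] -8+38=30 <61 → l++
[3,20] -2+38=36 <61 → l++
[4,20] -1+38=37 <61 → l++
[5,20] 0+38=38 <61 → l++
[6,20] 1+38=39 <61 → l++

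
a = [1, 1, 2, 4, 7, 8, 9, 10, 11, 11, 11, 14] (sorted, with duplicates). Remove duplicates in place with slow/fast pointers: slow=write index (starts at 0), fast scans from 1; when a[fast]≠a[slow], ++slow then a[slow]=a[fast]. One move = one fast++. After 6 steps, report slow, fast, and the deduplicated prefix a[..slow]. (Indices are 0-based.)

slow=5, fast=7, prefix=[1, 2, 4, 7, 8, 9]

(s=0,f=1) a[fast]=1=a[slow] dup → fast++
(s=0,f=2) a[fast]=2≠a[slow]=1 write a[1]=2 → slow++,fast++
(s=1,f=3) a[fast]=4≠a[slow]=2 write a[2]=4 → slow++,fast++
(s=2,f=4) a[fast]=7≠a[slow]=4 write a[3]=7 → slow++,fast++
(s=3,f=5) a[fast]=8≠a[slow]=7 write a[4]=8 → slow++,fast++
(s=4,f=6) a[fast]=9≠a[slow]=8 write a[5]=9 → slow++,fast++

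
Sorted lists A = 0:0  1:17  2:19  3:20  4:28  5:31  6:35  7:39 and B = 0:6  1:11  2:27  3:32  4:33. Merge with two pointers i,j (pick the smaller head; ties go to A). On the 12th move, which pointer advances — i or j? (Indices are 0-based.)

[i=0,j=0] A[i]=0<=B[j]=6 take 0 → i++
[i=1,j=0] A[i]=17>B[j]=6 take 6 → j++
[i=1,j=1] A[i]=17>B[j]=11 take 11 → j++
[i=1,j=2] A[i]=17<=B[j]=27 take 17 → i++
[i=2,j=2] A[i]=19<=B[j]=27 take 19 → i++
[i=3,j=2] A[i]=20<=B[j]=27 take 20 → i++
[i=4,j=2] A[i]=28>B[j]=27 take 27 → j++
[i=4,j=3] A[i]=28<=B[j]=32 take 28 → i++
[i=5,j=3] A[i]=31<=B[j]=32 take 31 → i++
[i=6,j=3] A[i]=35>B[j]=32 take 32 → j++
[i=6,j=4] A[i]=35>B[j]=33 take 33 → j++
[i=6,j=5] B done, take A[i]=35 → i++

i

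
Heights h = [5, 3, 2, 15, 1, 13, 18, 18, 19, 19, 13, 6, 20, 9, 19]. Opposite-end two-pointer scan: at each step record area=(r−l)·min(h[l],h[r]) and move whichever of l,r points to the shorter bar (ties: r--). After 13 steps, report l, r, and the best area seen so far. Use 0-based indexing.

l=11, r=12, best area=165

[0,14] min(5,19)*14=70 best=70 * → l++
[1,14] min(3,19)*13=39 best=70 → l++
[2,14] min(2,19)*12=24 best=70 → l++
[3,14] min(15,19)*11=165 best=165 * → l++
[4,14] min(1,19)*10=10 best=165 → l++
[5,14] min(13,19)*9=117 best=165 → l++
[6,14] min(18,19)*8=144 best=165 → l++
[7,14] min(18,19)*7=126 best=165 → l++
[8,14] min(19,19)*6=114 best=165 → r--
[8,13] min(19,9)*5=45 best=165 → r--
[8,12] min(19,20)*4=76 best=165 → l++
[9,12] min(19,20)*3=57 best=165 → l++
[10,12] min(13,20)*2=26 best=165 → l++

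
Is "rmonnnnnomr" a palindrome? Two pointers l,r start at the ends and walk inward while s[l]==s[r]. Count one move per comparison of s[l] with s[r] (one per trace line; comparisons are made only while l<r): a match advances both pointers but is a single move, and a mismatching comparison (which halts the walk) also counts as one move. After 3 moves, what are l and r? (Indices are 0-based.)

l=0 r=10: 'r'=='r', l++,r--
l=1 r=9: 'm'=='m', l++,r--
l=2 r=8: 'o'=='o', l++,r--

l=3, r=7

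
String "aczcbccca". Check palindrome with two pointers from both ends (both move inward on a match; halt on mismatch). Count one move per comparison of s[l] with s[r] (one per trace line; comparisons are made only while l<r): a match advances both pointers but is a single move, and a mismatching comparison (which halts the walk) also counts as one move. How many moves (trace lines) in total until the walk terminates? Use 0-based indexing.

3 moves

l=0 r=8: 'a'=='a', l++,r--
l=1 r=7: 'c'=='c', l++,r--
l=2 r=6: 'z'!='c', stop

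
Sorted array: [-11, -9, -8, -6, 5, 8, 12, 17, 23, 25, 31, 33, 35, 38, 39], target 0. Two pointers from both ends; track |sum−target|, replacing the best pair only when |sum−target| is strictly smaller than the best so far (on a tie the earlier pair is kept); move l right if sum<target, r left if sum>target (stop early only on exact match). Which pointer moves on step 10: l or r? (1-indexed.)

l

l=1 r=15: -11+39=28 d=28 *, r--
l=1 r=14: -11+38=27 d=27 *, r--
l=1 r=13: -11+35=24 d=24 *, r--
l=1 r=12: -11+33=22 d=22 *, r--
l=1 r=11: -11+31=20 d=20 *, r--
l=1 r=10: -11+25=14 d=14 *, r--
l=1 r=9: -11+23=12 d=12 *, r--
l=1 r=8: -11+17=6 d=6 *, r--
l=1 r=7: -11+12=1 d=1 *, r--
l=1 r=6: -11+8=-3 d=3, l++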